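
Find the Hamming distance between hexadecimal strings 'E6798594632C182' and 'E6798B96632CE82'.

Differing positions: 6, 8, 13. Hamming distance = 3.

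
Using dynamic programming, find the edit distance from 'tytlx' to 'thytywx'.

Let D[i][j] be the edit distance between the first i characters of 'tytlx' and the first j characters of 'thytywx', with D[i][0] = i, D[0][j] = j, and D[i][j] = D[i-1][j-1] if the characters match, else 1 + min(D[i-1][j], D[i][j-1], D[i-1][j-1]). Filling the table (rows: prefixes of 'tytlx', columns: prefixes of 'thytywx'):
     ε  t  h  y  t  y  w  x
  ε  0  1  2  3  4  5  6  7
  t  1  0  1  2  3  4  5  6
  y  2  1  1  1  2  3  4  5
  t  3  2  2  2  1  2  3  4
  l  4  3  3  3  2  2  3  4
  x  5  4  4  4  3  3  3  3
The bottom-right entry gives D[5][7] = 3, so no sequence of fewer than 3 edits works. Backtracking through the table gives one optimal edit sequence (3 edits):
  tytlx → thytlx (ins h @2)
  thytlx → thytylx (ins y @5)
  thytylx → thytywx (sub l→w @6)
Edit distance = 3.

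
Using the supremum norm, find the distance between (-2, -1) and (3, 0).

max(|x_i - y_i|) = max(|-2 - 3|, |-1 - 0|) = max(5, 1) = 5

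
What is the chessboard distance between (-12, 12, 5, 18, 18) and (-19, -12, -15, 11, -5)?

max(|x_i - y_i|) = max(|-12 - (-19)|, |12 - (-12)|, |5 - (-15)|, |18 - 11|, |18 - (-5)|) = max(7, 24, 20, 7, 23) = 24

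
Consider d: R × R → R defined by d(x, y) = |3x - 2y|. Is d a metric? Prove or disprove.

No. d fails symmetry: d(9, 5) = |3·9 - 2·5| = |17| = 17, but d(5, 9) = |3·5 - 2·9| = |-3| = 3. Since 17 ≠ 3, d(x,y) ≠ d(y,x) in general.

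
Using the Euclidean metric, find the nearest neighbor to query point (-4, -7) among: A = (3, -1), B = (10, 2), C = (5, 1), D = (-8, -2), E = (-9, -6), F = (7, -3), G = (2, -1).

Distances: d(A) ≈ 9.2195, d(B) ≈ 16.6433, d(C) ≈ 12.0416, d(D) ≈ 6.4031, d(E) ≈ 5.099, d(F) ≈ 11.7047, d(G) ≈ 8.4853. Nearest: E = (-9, -6) with distance 5.099.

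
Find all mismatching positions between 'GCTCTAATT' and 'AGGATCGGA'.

Differing positions: 1, 2, 3, 4, 6, 7, 8, 9. Hamming distance = 8.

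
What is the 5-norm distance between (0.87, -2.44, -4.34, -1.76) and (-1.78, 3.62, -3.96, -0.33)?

(Σ|x_i - y_i|^5)^(1/5) = (|0.87 - (-1.78)|^5 + |-2.44 - 3.62|^5 + |-4.34 - (-3.96)|^5 + |-1.76 - (-0.33)|^5)^(1/5)
= (2.65^5 + 6.06^5 + 0.38^5 + 1.43^5)^(1/5) ≈ (130.6861 + 8172.6541 + 0.0079 + 5.9797)^(1/5) = (8309.3278)^(1/5) ≈ 6.0801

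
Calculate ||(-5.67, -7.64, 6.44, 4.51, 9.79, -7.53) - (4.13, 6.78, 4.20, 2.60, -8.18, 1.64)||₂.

√(Σ(x_i - y_i)²) = √((-5.67 - 4.13)² + (-7.64 - 6.78)² + (6.44 - 4.2)² + (4.51 - 2.6)² + (9.79 - (-8.18))² + (-7.53 - 1.64)²)
= √((-9.8)² + (-14.42)² + 2.24² + 1.91² + 17.97² + (-9.17)²) = √(96.04 + 207.9364 + 5.0176 + 3.6481 + 322.9209 + 84.0889) = √719.6519 ≈ 26.8263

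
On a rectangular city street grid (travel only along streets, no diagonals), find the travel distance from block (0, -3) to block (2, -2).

Σ|x_i - y_i| = |0 - 2| + |-3 - (-2)| = 2 + 1 = 3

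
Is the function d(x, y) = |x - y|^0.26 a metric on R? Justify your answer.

Yes. With 0 < p = 0.26 ≤ 1, d(x,y) = |x-y|^0.26 is a metric on R. Non-negativity and symmetry are immediate; |x-y|^0.26 = 0 ⟺ |x-y| = 0 ⟺ x = y. For the triangle inequality, the function t ↦ t^0.26 is subadditive on [0,∞) when p ≤ 1, so |x-z|^0.26 ≤ (|x-y| + |y-z|)^0.26 ≤ |x-y|^0.26 + |y-z|^0.26.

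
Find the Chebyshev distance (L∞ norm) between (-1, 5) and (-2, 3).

max(|x_i - y_i|) = max(|-1 - (-2)|, |5 - 3|) = max(1, 2) = 2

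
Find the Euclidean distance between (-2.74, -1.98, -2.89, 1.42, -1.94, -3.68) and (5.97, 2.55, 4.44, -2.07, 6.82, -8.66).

√(Σ(x_i - y_i)²) = √((-2.74 - 5.97)² + (-1.98 - 2.55)² + (-2.89 - 4.44)² + (1.42 - (-2.07))² + (-1.94 - 6.82)² + (-3.68 - (-8.66))²)
= √((-8.71)² + (-4.53)² + (-7.33)² + 3.49² + (-8.76)² + 4.98²) = √(75.8641 + 20.5209 + 53.7289 + 12.1801 + 76.7376 + 24.8004) = √263.832 ≈ 16.2429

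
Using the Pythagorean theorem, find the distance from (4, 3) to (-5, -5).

√(Σ(x_i - y_i)²) = √((4 - (-5))² + (3 - (-5))²)
= √(9² + 8²) = √(81 + 64) = √145 ≈ 12.0416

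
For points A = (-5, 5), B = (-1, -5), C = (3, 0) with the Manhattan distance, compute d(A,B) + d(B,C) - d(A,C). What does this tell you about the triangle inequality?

d(A,B) = 4 + 10 = 14, d(B,C) = 4 + 5 = 9, d(A,C) = 8 + 5 = 13.
d(A,B) + d(B,C) - d(A,C) = 14 + 9 - 13 = 23 - 13 = 10. This is ≥ 0, so the triangle inequality holds for these points.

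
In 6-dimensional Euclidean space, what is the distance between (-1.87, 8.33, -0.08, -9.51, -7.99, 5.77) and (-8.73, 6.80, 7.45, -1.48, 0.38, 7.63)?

√(Σ(x_i - y_i)²) = √((-1.87 - (-8.73))² + (8.33 - 6.8)² + (-0.08 - 7.45)² + (-9.51 - (-1.48))² + (-7.99 - 0.38)² + (5.77 - 7.63)²)
= √(6.86² + 1.53² + (-7.53)² + (-8.03)² + (-8.37)² + (-1.86)²) = √(47.0596 + 2.3409 + 56.7009 + 64.4809 + 70.0569 + 3.4596) = √244.0988 ≈ 15.6237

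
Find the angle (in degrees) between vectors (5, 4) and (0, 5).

With u = (5, 4), v = (0, 5):
u·v = 5·0 + 4·5 = 0 + 20 = 20.
|u| = √(5² + 4²) = √41, |v| = √(0² + 5²) = √25, so |u||v| = √(41·25) = √1025.
cos θ = (u·v)/(|u||v|) = 20/√1025 ≈ 0.624695
θ = arccos(0.624695) ≈ 51.34°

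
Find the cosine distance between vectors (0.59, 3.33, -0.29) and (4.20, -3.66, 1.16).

With u = (0.59, 3.33, -0.29), v = (4.20, -3.66, 1.16):
u·v = 0.59·4.2 + 3.33·(-3.66) + (-0.29)·1.16 = 2.478 + (-12.1878) + (-0.3364) = -10.0462.
|u| = √(0.59² + 3.33² + (-0.29)²) = √(0.3481 + 11.0889 + 0.0841) = √11.5211, |v| = √(4.2² + (-3.66)² + 1.16²) = √(17.64 + 13.3956 + 1.3456) = √32.3812.
cos θ = (u·v)/(|u||v|) = -10.0462/(√11.5211·√32.3812) ≈ -0.5201
Cosine distance = 1 - cos θ ≈ 1 - (-0.5201) = 1.5201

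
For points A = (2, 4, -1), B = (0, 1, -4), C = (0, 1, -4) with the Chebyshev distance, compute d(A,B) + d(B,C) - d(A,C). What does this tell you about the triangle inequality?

d(A,B) = max(2, 3, 3) = 3, d(B,C) = max(0, 0, 0) = 0, d(A,C) = max(2, 3, 3) = 3.
d(A,B) + d(B,C) - d(A,C) = 3 + 0 - 3 = 3 - 3 = 0. This is ≥ 0, so the triangle inequality holds for these points.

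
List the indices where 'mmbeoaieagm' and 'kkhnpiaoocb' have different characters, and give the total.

Differing positions: 1, 2, 3, 4, 5, 6, 7, 8, 9, 10, 11. Hamming distance = 11.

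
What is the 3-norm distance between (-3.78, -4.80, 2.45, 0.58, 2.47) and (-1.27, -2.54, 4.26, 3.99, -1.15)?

(Σ|x_i - y_i|^3)^(1/3) = (|-3.78 - (-1.27)|^3 + |-4.8 - (-2.54)|^3 + |2.45 - 4.26|^3 + |0.58 - 3.99|^3 + |2.47 - (-1.15)|^3)^(1/3)
= (2.51^3 + 2.26^3 + 1.81^3 + 3.41^3 + 3.62^3)^(1/3) ≈ (15.8133 + 11.5432 + 5.9297 + 39.6518 + 47.4379)^(1/3) = (120.3759)^(1/3) ≈ 4.9376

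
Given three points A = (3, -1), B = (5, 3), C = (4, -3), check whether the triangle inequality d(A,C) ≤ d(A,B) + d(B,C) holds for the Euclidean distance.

d(A,B) = √(2² + 4²) = √20 ≈ 4.4721, d(B,C) = √(1² + 6²) = √37 ≈ 6.0828, d(A,C) = √(1² + 2²) = √5 ≈ 2.2361.
d(A,C) ≈ 2.2361 ≤ 4.4721 + 6.0828 = 10.5549. Triangle inequality is satisfied.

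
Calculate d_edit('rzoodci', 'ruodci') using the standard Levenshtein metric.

Let D[i][j] be the edit distance between the first i characters of 'rzoodci' and the first j characters of 'ruodci', with D[i][0] = i, D[0][j] = j, and D[i][j] = D[i-1][j-1] if the characters match, else 1 + min(D[i-1][j], D[i][j-1], D[i-1][j-1]). Filling the table (rows: prefixes of 'rzoodci', columns: prefixes of 'ruodci'):
     ε  r  u  o  d  c  i
  ε  0  1  2  3  4  5  6
  r  1  0  1  2  3  4  5
  z  2  1  1  2  3  4  5
  o  3  2  2  1  2  3  4
  o  4  3  3  2  2  3  4
  d  5  4  4  3  2  3  4
  c  6  5  5  4  3  2  3
  i  7  6  6  5  4  3  2
The bottom-right entry gives D[7][6] = 2, so no sequence of fewer than 2 edits works. Backtracking through the table gives one optimal edit sequence (2 edits):
  rzoodci → roodci (del z @2)
  roodci → ruodci (sub o→u @2)
Edit distance = 2.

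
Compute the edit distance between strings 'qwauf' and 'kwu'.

Let D[i][j] be the edit distance between the first i characters of 'qwauf' and the first j characters of 'kwu', with D[i][0] = i, D[0][j] = j, and D[i][j] = D[i-1][j-1] if the characters match, else 1 + min(D[i-1][j], D[i][j-1], D[i-1][j-1]). Filling the table (rows: prefixes of 'qwauf', columns: prefixes of 'kwu'):
     ε  k  w  u
  ε  0  1  2  3
  q  1  1  2  3
  w  2  2  1  2
  a  3  3  2  2
  u  4  4  3  2
  f  5  5  4  3
The bottom-right entry gives D[5][3] = 3, so no sequence of fewer than 3 edits works. Backtracking through the table gives one optimal edit sequence (3 edits):
  qwauf → kwauf (sub q→k @1)
  kwauf → kwuf (del a @3)
  kwuf → kwu (del f @4)
Edit distance = 3.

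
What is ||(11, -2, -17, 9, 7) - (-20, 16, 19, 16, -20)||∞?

max(|x_i - y_i|) = max(|11 - (-20)|, |-2 - 16|, |-17 - 19|, |9 - 16|, |7 - (-20)|) = max(31, 18, 36, 7, 27) = 36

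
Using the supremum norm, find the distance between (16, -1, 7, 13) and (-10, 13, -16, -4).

max(|x_i - y_i|) = max(|16 - (-10)|, |-1 - 13|, |7 - (-16)|, |13 - (-4)|) = max(26, 14, 23, 17) = 26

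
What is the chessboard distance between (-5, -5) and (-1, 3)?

max(|x_i - y_i|) = max(|-5 - (-1)|, |-5 - 3|) = max(4, 8) = 8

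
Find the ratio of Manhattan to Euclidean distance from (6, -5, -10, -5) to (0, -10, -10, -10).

L1 = |6 - 0| + |-5 - (-10)| + |-10 - (-10)| + |-5 - (-10)| = 6 + 5 + 0 + 5 = 16
L2 = √(6² + 5² + 0² + 5²) = √86 ≈ 9.2736
L1 ≥ L2 always (equality iff movement is along one axis); L1 > L2 here.
Ratio L1/L2 = 16/√86 ≈ 1.7253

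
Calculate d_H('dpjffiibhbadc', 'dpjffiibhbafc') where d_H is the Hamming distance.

Differing positions: 12. Hamming distance = 1.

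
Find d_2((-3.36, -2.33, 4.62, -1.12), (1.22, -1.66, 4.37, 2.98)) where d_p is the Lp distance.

(Σ|x_i - y_i|^2)^(1/2) = (|-3.36 - 1.22|^2 + |-2.33 - (-1.66)|^2 + |4.62 - 4.37|^2 + |-1.12 - 2.98|^2)^(1/2)
= (4.58^2 + 0.67^2 + 0.25^2 + 4.1^2)^(1/2) = (20.9764 + 0.4489 + 0.0625 + 16.81)^(1/2) = (38.2978)^(1/2) ≈ 6.1885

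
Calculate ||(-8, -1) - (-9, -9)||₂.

√(Σ(x_i - y_i)²) = √((-8 - (-9))² + (-1 - (-9))²)
= √(1² + 8²) = √(1 + 64) = √65 ≈ 8.0623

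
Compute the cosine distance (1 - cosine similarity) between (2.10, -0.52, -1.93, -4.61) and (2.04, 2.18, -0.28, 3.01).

With u = (2.10, -0.52, -1.93, -4.61), v = (2.04, 2.18, -0.28, 3.01):
u·v = 2.1·2.04 + (-0.52)·2.18 + (-1.93)·(-0.28) + (-4.61)·3.01 = 4.284 + (-1.1336) + 0.5404 + (-13.8761) = -10.1853.
|u| = √(2.1² + (-0.52)² + (-1.93)² + (-4.61)²) = √(4.41 + 0.2704 + 3.7249 + 21.2521) = √29.6574, |v| = √(2.04² + 2.18² + (-0.28)² + 3.01²) = √(4.1616 + 4.7524 + 0.0784 + 9.0601) = √18.0525.
cos θ = (u·v)/(|u||v|) = -10.1853/(√29.6574·√18.0525) ≈ -0.4402
Cosine distance = 1 - cos θ ≈ 1 - (-0.4402) = 1.4402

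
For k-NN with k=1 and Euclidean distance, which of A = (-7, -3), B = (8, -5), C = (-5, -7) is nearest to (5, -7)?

Distances: d(A) ≈ 12.6491, d(B) ≈ 3.6056, d(C) = 10. Nearest: B = (8, -5) with distance 3.6056.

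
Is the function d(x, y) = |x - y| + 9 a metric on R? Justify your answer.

No. d fails identity of indiscernibles (specifically d(x,x) = 0): d(6, 6) = |6 - 6| + 9 = 0 + 9 = 9 ≠ 0.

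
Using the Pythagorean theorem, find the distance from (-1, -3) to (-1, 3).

√(Σ(x_i - y_i)²) = √((-1 - (-1))² + (-3 - 3)²)
= √(0² + (-6)²) = √(0 + 36) = √36 = 6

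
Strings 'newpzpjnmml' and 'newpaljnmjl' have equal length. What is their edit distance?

Let D[i][j] be the edit distance between the first i characters of 'newpzpjnmml' and the first j characters of 'newpaljnmjl', with D[i][0] = i, D[0][j] = j, and D[i][j] = D[i-1][j-1] if the characters match, else 1 + min(D[i-1][j], D[i][j-1], D[i-1][j-1]). Filling the table (rows: prefixes of 'newpzpjnmml', columns: prefixes of 'newpaljnmjl'):
     ε  n  e  w  p  a  l  j  n  m  j  l
  ε  0  1  2  3  4  5  6  7  8  9 10 11
  n  1  0  1  2  3  4  5  6  7  8  9 10
  e  2  1  0  1  2  3  4  5  6  7  8  9
  w  3  2  1  0  1  2  3  4  5  6  7  8
  p  4  3  2  1  0  1  2  3  4  5  6  7
  z  5  4  3  2  1  1  2  3  4  5  6  7
  p  6  5  4  3  2  2  2  3  4  5  6  7
  j  7  6  5  4  3  3  3  2  3  4  5  6
  n  8  7  6  5  4  4  4  3  2  3  4  5
  m  9  8  7  6  5  5  5  4  3  2  3  4
  m 10  9  8  7  6  6  6  5  4  3  3  4
  l 11 10  9  8  7  7  6  6  5  4  4  3
The bottom-right entry gives D[11][11] = 3, so no sequence of fewer than 3 edits works. Backtracking through the table gives one optimal edit sequence (3 edits):
  newpzpjnmml → newpapjnmml (sub z→a @5)
  newpapjnmml → newpaljnmml (sub p→l @6)
  newpaljnmml → newpaljnmjl (sub m→j @10)
Edit distance = 3.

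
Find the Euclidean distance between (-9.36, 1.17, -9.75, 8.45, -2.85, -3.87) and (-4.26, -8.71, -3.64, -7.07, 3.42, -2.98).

√(Σ(x_i - y_i)²) = √((-9.36 - (-4.26))² + (1.17 - (-8.71))² + (-9.75 - (-3.64))² + (8.45 - (-7.07))² + (-2.85 - 3.42)² + (-3.87 - (-2.98))²)
= √((-5.1)² + 9.88² + (-6.11)² + 15.52² + (-6.27)² + (-0.89)²) = √(26.01 + 97.6144 + 37.3321 + 240.8704 + 39.3129 + 0.7921) = √441.9319 ≈ 21.0222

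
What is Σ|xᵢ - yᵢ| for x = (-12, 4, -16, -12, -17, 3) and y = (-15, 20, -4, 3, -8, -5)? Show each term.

Σ|x_i - y_i| = |-12 - (-15)| + |4 - 20| + |-16 - (-4)| + |-12 - 3| + |-17 - (-8)| + |3 - (-5)| = 3 + 16 + 12 + 15 + 9 + 8 = 63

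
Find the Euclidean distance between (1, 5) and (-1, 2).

√(Σ(x_i - y_i)²) = √((1 - (-1))² + (5 - 2)²)
= √(2² + 3²) = √(4 + 9) = √13 ≈ 3.6056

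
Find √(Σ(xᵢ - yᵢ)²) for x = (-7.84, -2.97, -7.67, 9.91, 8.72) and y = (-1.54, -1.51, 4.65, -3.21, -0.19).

√(Σ(x_i - y_i)²) = √((-7.84 - (-1.54))² + (-2.97 - (-1.51))² + (-7.67 - 4.65)² + (9.91 - (-3.21))² + (8.72 - (-0.19))²)
= √((-6.3)² + (-1.46)² + (-12.32)² + 13.12² + 8.91²) = √(39.69 + 2.1316 + 151.7824 + 172.1344 + 79.3881) = √445.1265 ≈ 21.098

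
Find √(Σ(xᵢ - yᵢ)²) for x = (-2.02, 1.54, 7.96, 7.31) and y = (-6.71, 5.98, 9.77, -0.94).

√(Σ(x_i - y_i)²) = √((-2.02 - (-6.71))² + (1.54 - 5.98)² + (7.96 - 9.77)² + (7.31 - (-0.94))²)
= √(4.69² + (-4.44)² + (-1.81)² + 8.25²) = √(21.9961 + 19.7136 + 3.2761 + 68.0625) = √113.0483 ≈ 10.6324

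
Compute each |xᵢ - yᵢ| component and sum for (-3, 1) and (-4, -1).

Σ|x_i - y_i| = |-3 - (-4)| + |1 - (-1)| = 1 + 2 = 3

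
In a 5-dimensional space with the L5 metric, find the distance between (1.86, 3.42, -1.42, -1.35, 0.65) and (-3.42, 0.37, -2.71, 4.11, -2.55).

(Σ|x_i - y_i|^5)^(1/5) = (|1.86 - (-3.42)|^5 + |3.42 - 0.37|^5 + |-1.42 - (-2.71)|^5 + |-1.35 - 4.11|^5 + |0.65 - (-2.55)|^5)^(1/5)
= (5.28^5 + 3.05^5 + 1.29^5 + 5.46^5 + 3.2^5)^(1/5) ≈ (4103.6434 + 263.9363 + 3.5723 + 4852.474 + 335.5443)^(1/5) = (9559.1703)^(1/5) ≈ 6.2529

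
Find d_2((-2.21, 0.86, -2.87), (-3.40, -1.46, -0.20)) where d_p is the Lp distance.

(Σ|x_i - y_i|^2)^(1/2) = (|-2.21 - (-3.4)|^2 + |0.86 - (-1.46)|^2 + |-2.87 - (-0.2)|^2)^(1/2)
= (1.19^2 + 2.32^2 + 2.67^2)^(1/2) = (1.4161 + 5.3824 + 7.1289)^(1/2) = (13.9274)^(1/2) ≈ 3.7319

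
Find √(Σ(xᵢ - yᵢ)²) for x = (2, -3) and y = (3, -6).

√(Σ(x_i - y_i)²) = √((2 - 3)² + (-3 - (-6))²)
= √((-1)² + 3²) = √(1 + 9) = √10 ≈ 3.1623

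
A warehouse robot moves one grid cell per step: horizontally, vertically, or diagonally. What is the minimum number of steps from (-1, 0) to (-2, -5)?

max(|x_i - y_i|) = max(|-1 - (-2)|, |0 - (-5)|) = max(1, 5) = 5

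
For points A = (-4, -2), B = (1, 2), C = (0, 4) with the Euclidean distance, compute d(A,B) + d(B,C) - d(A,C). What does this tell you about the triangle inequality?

d(A,B) = √(5² + 4²) = √41 ≈ 6.4031, d(B,C) = √(1² + 2²) = √5 ≈ 2.2361, d(A,C) = √(4² + 6²) = √52 ≈ 7.2111.
d(A,B) + d(B,C) - d(A,C) = 6.4031 + 2.2361 - 7.2111 = 8.6392 - 7.2111 = 1.4281 (to 4 decimal places). This is ≥ 0, so the triangle inequality holds for these points.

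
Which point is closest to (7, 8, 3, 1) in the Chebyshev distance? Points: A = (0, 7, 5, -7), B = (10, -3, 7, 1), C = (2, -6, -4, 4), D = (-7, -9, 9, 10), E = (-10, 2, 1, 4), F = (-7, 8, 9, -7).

Distances: d(A) = 8, d(B) = 11, d(C) = 14, d(D) = 17, d(E) = 17, d(F) = 14. Nearest: A = (0, 7, 5, -7) with distance 8.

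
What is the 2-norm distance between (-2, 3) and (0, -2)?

(Σ|x_i - y_i|^2)^(1/2) = (|-2 - 0|^2 + |3 - (-2)|^2)^(1/2)
= (2^2 + 5^2)^(1/2) = (4 + 25)^(1/2) = (29)^(1/2) ≈ 5.3852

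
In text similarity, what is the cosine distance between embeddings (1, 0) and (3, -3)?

With u = (1, 0), v = (3, -3):
u·v = 1·3 + 0·(-3) = 3 + 0 = 3.
|u| = √(1² + 0²) = √1, |v| = √(3² + (-3)²) = √18, so |u||v| = √(1·18) = √18.
cos θ = (u·v)/(|u||v|) = 3/√18 ≈ 0.7071
Cosine distance = 1 - cos θ ≈ 1 - 0.7071 = 0.2929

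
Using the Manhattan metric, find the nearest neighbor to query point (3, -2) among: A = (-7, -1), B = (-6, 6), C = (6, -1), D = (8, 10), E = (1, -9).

Distances: d(A) = 11, d(B) = 17, d(C) = 4, d(D) = 17, d(E) = 9. Nearest: C = (6, -1) with distance 4.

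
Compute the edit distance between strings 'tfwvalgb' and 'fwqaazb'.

Let D[i][j] be the edit distance between the first i characters of 'tfwvalgb' and the first j characters of 'fwqaazb', with D[i][0] = i, D[0][j] = j, and D[i][j] = D[i-1][j-1] if the characters match, else 1 + min(D[i-1][j], D[i][j-1], D[i-1][j-1]). Filling the table (rows: prefixes of 'tfwvalgb', columns: prefixes of 'fwqaazb'):
     ε  f  w  q  a  a  z  b
  ε  0  1  2  3  4  5  6  7
  t  1  1  2  3  4  5  6  7
  f  2  1  2  3  4  5  6  7
  w  3  2  1  2  3  4  5  6
  v  4  3  2  2  3  4  5  6
  a  5  4  3  3  2  3  4  5
  l  6  5  4  4  3  3  4  5
  g  7  6  5  5  4  4  4  5
  b  8  7  6  6  5  5  5  4
The bottom-right entry gives D[8][7] = 4, so no sequence of fewer than 4 edits works. Backtracking through the table gives one optimal edit sequence (4 edits):
  tfwvalgb → fwvalgb (del t @1)
  fwvalgb → fwqalgb (sub v→q @3)
  fwqalgb → fwqaagb (sub l→a @5)
  fwqaagb → fwqaazb (sub g→z @6)
Edit distance = 4.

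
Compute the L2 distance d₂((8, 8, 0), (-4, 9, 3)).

√(Σ(x_i - y_i)²) = √((8 - (-4))² + (8 - 9)² + (0 - 3)²)
= √(12² + (-1)² + (-3)²) = √(144 + 1 + 9) = √154 ≈ 12.4097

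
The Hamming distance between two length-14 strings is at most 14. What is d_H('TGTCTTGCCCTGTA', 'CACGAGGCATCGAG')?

Differing positions: 1, 2, 3, 4, 5, 6, 9, 10, 11, 13, 14. Hamming distance = 11. The maximum possible Hamming distance for length-14 strings is 14, so d_H/14 = 11/14 ≈ 0.7857.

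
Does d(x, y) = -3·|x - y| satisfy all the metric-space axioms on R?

No. With c = -3 < 0, d fails non-negativity: d(7, 14) = -3·|7 - 14| = -3·7 = -21 < 0.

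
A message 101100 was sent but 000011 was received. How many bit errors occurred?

Differing positions: 1, 3, 4, 5, 6. Hamming distance = 5.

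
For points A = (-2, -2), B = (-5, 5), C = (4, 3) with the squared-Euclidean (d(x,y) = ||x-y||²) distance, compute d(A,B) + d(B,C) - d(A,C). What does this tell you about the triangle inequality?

d(A,B) = 3² + 7² = 58, d(B,C) = 9² + 2² = 85, d(A,C) = 6² + 5² = 61.
d(A,B) + d(B,C) - d(A,C) = 58 + 85 - 61 = 143 - 61 = 82. This is ≥ 0, so the triangle inequality holds for these points.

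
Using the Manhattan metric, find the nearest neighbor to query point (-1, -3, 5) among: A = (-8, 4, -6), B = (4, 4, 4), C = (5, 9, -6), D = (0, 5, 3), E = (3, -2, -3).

Distances: d(A) = 25, d(B) = 13, d(C) = 29, d(D) = 11, d(E) = 13. Nearest: D = (0, 5, 3) with distance 11.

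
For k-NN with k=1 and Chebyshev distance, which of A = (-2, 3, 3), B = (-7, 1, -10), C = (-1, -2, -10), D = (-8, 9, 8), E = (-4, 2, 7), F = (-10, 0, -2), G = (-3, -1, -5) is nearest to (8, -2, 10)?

Distances: d(A) = 10, d(B) = 20, d(C) = 20, d(D) = 16, d(E) = 12, d(F) = 18, d(G) = 15. Nearest: A = (-2, 3, 3) with distance 10.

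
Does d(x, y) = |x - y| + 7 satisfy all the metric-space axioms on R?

No. d fails identity of indiscernibles (specifically d(x,x) = 0): d(1, 1) = |1 - 1| + 7 = 0 + 7 = 7 ≠ 0.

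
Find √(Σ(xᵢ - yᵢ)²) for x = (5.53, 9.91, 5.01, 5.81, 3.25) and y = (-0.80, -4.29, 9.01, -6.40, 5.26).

√(Σ(x_i - y_i)²) = √((5.53 - (-0.8))² + (9.91 - (-4.29))² + (5.01 - 9.01)² + (5.81 - (-6.4))² + (3.25 - 5.26)²)
= √(6.33² + 14.2² + (-4)² + 12.21² + (-2.01)²) = √(40.0689 + 201.64 + 16 + 149.0841 + 4.0401) = √410.8331 ≈ 20.269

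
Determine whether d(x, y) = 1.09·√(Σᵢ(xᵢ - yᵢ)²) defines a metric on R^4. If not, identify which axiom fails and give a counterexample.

Yes. The L2 (Euclidean) norm induces a metric on R^4, and multiplying a metric by a positive constant 1.09 > 0 preserves all four axioms: non-negativity (1.09·||x-y|| ≥ 0), identity (1.09·||x-y|| = 0 ⟺ ||x-y|| = 0 ⟺ x = y), symmetry (||x-y|| = ||y-x||), and the triangle inequality (1.09·||x-z|| ≤ 1.09·||x-y|| + 1.09·||y-z||). So d is a metric.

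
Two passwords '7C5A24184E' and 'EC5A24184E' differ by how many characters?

Differing positions: 1. Hamming distance = 1.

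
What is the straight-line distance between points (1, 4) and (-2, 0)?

√(Σ(x_i - y_i)²) = √((1 - (-2))² + (4 - 0)²)
= √(3² + 4²) = √(9 + 16) = √25 = 5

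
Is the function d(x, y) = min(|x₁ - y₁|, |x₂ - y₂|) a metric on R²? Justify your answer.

No. d fails identity of indiscernibles: take x = (4, 0) and y = (4, 3). Then d(x,y) = min(|4 - 4|, |0 - 3|) = min(0, 3) = 0, yet x ≠ y.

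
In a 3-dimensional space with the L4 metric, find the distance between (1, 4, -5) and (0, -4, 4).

(Σ|x_i - y_i|^4)^(1/4) = (|1 - 0|^4 + |4 - (-4)|^4 + |-5 - 4|^4)^(1/4)
= (1^4 + 8^4 + 9^4)^(1/4) = (1 + 4096 + 6561)^(1/4) = (10658)^(1/4) ≈ 10.1606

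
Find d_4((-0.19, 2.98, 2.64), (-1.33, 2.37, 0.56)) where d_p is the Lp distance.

(Σ|x_i - y_i|^4)^(1/4) = (|-0.19 - (-1.33)|^4 + |2.98 - 2.37|^4 + |2.64 - 0.56|^4)^(1/4)
= (1.14^4 + 0.61^4 + 2.08^4)^(1/4) ≈ (1.689 + 0.1385 + 18.7177)^(1/4) = (20.5452)^(1/4) ≈ 2.129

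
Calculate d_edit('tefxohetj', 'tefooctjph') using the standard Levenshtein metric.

Let D[i][j] be the edit distance between the first i characters of 'tefxohetj' and the first j characters of 'tefooctjph', with D[i][0] = i, D[0][j] = j, and D[i][j] = D[i-1][j-1] if the characters match, else 1 + min(D[i-1][j], D[i][j-1], D[i-1][j-1]). Filling the table (rows: prefixes of 'tefxohetj', columns: prefixes of 'tefooctjph'):
     ε  t  e  f  o  o  c  t  j  p  h
  ε  0  1  2  3  4  5  6  7  8  9 10
  t  1  0  1  2  3  4  5  6  7  8  9
  e  2  1  0  1  2  3  4  5  6  7  8
  f  3  2  1  0  1  2  3  4  5  6  7
  x  4  3  2  1  1  2  3  4  5  6  7
  o  5  4  3  2  1  1  2  3  4  5  6
  h  6  5  4  3  2  2  2  3  4  5  5
  e  7  6  5  4  3  3  3  3  4  5  6
  t  8  7  6  5  4  4  4  3  4  5  6
  j  9  8  7  6  5  5  5  4  3  4  5
The bottom-right entry gives D[9][10] = 5, so no sequence of fewer than 5 edits works. Backtracking through the table gives one optimal edit sequence (5 edits):
  tefxohetj → tefohetj (del x @4)
  tefohetj → tefooetj (sub h→o @5)
  tefooetj → tefooctj (sub e→c @6)
  tefooctj → tefooctjp (ins p @9)
  tefooctjp → tefooctjph (ins h @10)
Edit distance = 5.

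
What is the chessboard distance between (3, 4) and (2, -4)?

max(|x_i - y_i|) = max(|3 - 2|, |4 - (-4)|) = max(1, 8) = 8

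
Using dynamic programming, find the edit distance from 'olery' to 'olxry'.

Let D[i][j] be the edit distance between the first i characters of 'olery' and the first j characters of 'olxry', with D[i][0] = i, D[0][j] = j, and D[i][j] = D[i-1][j-1] if the characters match, else 1 + min(D[i-1][j], D[i][j-1], D[i-1][j-1]). Filling the table (rows: prefixes of 'olery', columns: prefixes of 'olxry'):
     ε  o  l  x  r  y
  ε  0  1  2  3  4  5
  o  1  0  1  2  3  4
  l  2  1  0  1  2  3
  e  3  2  1  1  2  3
  r  4  3  2  2  1  2
  y  5  4  3  3  2  1
The bottom-right entry gives D[5][5] = 1, so no sequence of fewer than 1 edit works. Backtracking through the table gives one optimal edit sequence (1 edit):
  olery → olxry (sub e→x @3)
Edit distance = 1.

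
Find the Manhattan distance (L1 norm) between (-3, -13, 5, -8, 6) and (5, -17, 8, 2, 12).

Σ|x_i - y_i| = |-3 - 5| + |-13 - (-17)| + |5 - 8| + |-8 - 2| + |6 - 12| = 8 + 4 + 3 + 10 + 6 = 31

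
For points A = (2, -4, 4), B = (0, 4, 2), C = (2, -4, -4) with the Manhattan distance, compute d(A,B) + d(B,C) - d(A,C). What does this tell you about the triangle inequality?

d(A,B) = 2 + 8 + 2 = 12, d(B,C) = 2 + 8 + 6 = 16, d(A,C) = 0 + 0 + 8 = 8.
d(A,B) + d(B,C) - d(A,C) = 12 + 16 - 8 = 28 - 8 = 20. This is ≥ 0, so the triangle inequality holds for these points.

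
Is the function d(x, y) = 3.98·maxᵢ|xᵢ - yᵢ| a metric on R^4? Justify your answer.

Yes. The L∞ (Chebyshev) norm induces a metric on R^4, and multiplying a metric by a positive constant 3.98 > 0 preserves all four axioms: non-negativity (3.98·||x-y|| ≥ 0), identity (3.98·||x-y|| = 0 ⟺ ||x-y|| = 0 ⟺ x = y), symmetry (||x-y|| = ||y-x||), and the triangle inequality (3.98·||x-z|| ≤ 3.98·||x-y|| + 3.98·||y-z||). So d is a metric.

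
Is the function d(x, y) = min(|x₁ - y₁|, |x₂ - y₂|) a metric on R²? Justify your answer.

No. d fails identity of indiscernibles: take x = (3, 0) and y = (3, 7). Then d(x,y) = min(|3 - 3|, |0 - 7|) = min(0, 7) = 0, yet x ≠ y.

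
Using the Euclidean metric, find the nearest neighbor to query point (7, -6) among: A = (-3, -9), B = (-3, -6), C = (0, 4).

Distances: d(A) ≈ 10.4403, d(B) = 10, d(C) ≈ 12.2066. Nearest: B = (-3, -6) with distance 10.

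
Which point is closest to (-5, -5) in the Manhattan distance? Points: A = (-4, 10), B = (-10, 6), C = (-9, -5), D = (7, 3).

Distances: d(A) = 16, d(B) = 16, d(C) = 4, d(D) = 20. Nearest: C = (-9, -5) with distance 4.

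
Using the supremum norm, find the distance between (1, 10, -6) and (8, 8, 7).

max(|x_i - y_i|) = max(|1 - 8|, |10 - 8|, |-6 - 7|) = max(7, 2, 13) = 13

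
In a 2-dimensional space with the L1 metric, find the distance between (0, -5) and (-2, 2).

Σ|x_i - y_i| = |0 - (-2)| + |-5 - 2| = 2 + 7 = 9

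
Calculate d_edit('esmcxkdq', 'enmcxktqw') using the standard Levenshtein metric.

Let D[i][j] be the edit distance between the first i characters of 'esmcxkdq' and the first j characters of 'enmcxktqw', with D[i][0] = i, D[0][j] = j, and D[i][j] = D[i-1][j-1] if the characters match, else 1 + min(D[i-1][j], D[i][j-1], D[i-1][j-1]). Filling the table (rows: prefixes of 'esmcxkdq', columns: prefixes of 'enmcxktqw'):
     ε  e  n  m  c  x  k  t  q  w
  ε  0  1  2  3  4  5  6  7  8  9
  e  1  0  1  2  3  4  5  6  7  8
  s  2  1  1  2  3  4  5  6  7  8
  m  3  2  2  1  2  3  4  5  6  7
  c  4  3  3  2  1  2  3  4  5  6
  x  5  4  4  3  2  1  2  3  4  5
  k  6  5  5  4  3  2  1  2  3  4
  d  7  6  6  5  4  3  2  2  3  4
  q  8  7  7  6  5  4  3  3  2  3
The bottom-right entry gives D[8][9] = 3, so no sequence of fewer than 3 edits works. Backtracking through the table gives one optimal edit sequence (3 edits):
  esmcxkdq → enmcxkdq (sub s→n @2)
  enmcxkdq → enmcxktq (sub d→t @7)
  enmcxktq → enmcxktqw (ins w @9)
Edit distance = 3.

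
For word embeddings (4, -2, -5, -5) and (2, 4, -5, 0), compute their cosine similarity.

With u = (4, -2, -5, -5), v = (2, 4, -5, 0):
u·v = 4·2 + (-2)·4 + (-5)·(-5) + (-5)·0 = 8 + (-8) + 25 + 0 = 25.
|u| = √(4² + (-2)² + (-5)² + (-5)²) = √70, |v| = √(2² + 4² + (-5)² + 0²) = √45, so |u||v| = √(70·45) = √3150.
cos θ = (u·v)/(|u||v|) = 25/√3150 ≈ 0.4454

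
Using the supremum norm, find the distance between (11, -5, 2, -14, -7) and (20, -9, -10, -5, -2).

max(|x_i - y_i|) = max(|11 - 20|, |-5 - (-9)|, |2 - (-10)|, |-14 - (-5)|, |-7 - (-2)|) = max(9, 4, 12, 9, 5) = 12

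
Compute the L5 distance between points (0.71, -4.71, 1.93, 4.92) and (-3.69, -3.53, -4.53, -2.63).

(Σ|x_i - y_i|^5)^(1/5) = (|0.71 - (-3.69)|^5 + |-4.71 - (-3.53)|^5 + |1.93 - (-4.53)|^5 + |4.92 - (-2.63)|^5)^(1/5)
= (4.4^5 + 1.18^5 + 6.46^5 + 7.55^5)^(1/5) ≈ (1649.1622 + 2.2878 + 11250.2608 + 24532.1018)^(1/5) = (37433.8126)^(1/5) ≈ 8.2159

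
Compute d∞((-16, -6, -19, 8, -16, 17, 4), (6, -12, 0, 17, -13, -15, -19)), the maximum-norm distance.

max(|x_i - y_i|) = max(|-16 - 6|, |-6 - (-12)|, |-19 - 0|, |8 - 17|, |-16 - (-13)|, |17 - (-15)|, |4 - (-19)|) = max(22, 6, 19, 9, 3, 32, 23) = 32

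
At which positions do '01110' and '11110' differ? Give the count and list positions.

Differing positions: 1. Hamming distance = 1.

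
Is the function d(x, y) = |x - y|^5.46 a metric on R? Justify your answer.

No. d(x,y) = |x-y|^5.46 fails the triangle inequality since p = 5.46 > 1. Counterexample: x = -3, y = 7, z = 15. d(x,z) = |-3 - 15|^5.46 = 18^5.46 ≈ 7141474.3037, but d(x,y) + d(y,z) = 10^5.46 + 8^5.46 ≈ 288403.1503 + 85284.7398 = 373687.8901. Since 7141474.3037 > 373687.8901, the triangle inequality is violated.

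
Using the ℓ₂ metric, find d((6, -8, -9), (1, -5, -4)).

√(Σ(x_i - y_i)²) = √((6 - 1)² + (-8 - (-5))² + (-9 - (-4))²)
= √(5² + (-3)² + (-5)²) = √(25 + 9 + 25) = √59 ≈ 7.6811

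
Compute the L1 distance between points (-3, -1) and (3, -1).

Σ|x_i - y_i| = |-3 - 3| + |-1 - (-1)| = 6 + 0 = 6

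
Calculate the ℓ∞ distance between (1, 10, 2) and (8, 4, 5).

max(|x_i - y_i|) = max(|1 - 8|, |10 - 4|, |2 - 5|) = max(7, 6, 3) = 7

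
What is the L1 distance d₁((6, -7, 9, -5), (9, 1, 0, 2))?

Σ|x_i - y_i| = |6 - 9| + |-7 - 1| + |9 - 0| + |-5 - 2| = 3 + 8 + 9 + 7 = 27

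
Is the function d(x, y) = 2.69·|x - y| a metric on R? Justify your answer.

Yes. Since |x - y| is a metric on R and 2.69 > 0, the positive scalar multiple 2.69·|x - y| is also a metric: scaling by a positive constant preserves non-negativity, identity (d=0 ⟺ |x-y|=0 ⟺ x=y), symmetry, and the triangle inequality.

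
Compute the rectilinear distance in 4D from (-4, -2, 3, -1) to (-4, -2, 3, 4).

Σ|x_i - y_i| = |-4 - (-4)| + |-2 - (-2)| + |3 - 3| + |-1 - 4| = 0 + 0 + 0 + 5 = 5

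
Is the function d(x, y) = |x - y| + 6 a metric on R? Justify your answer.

No. d fails identity of indiscernibles (specifically d(x,x) = 0): d(-2, -2) = |-2 - (-2)| + 6 = 0 + 6 = 6 ≠ 0.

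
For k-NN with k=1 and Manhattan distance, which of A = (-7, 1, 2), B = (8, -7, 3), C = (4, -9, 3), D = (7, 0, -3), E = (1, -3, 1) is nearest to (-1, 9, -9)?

Distances: d(A) = 25, d(B) = 37, d(C) = 35, d(D) = 23, d(E) = 24. Nearest: D = (7, 0, -3) with distance 23.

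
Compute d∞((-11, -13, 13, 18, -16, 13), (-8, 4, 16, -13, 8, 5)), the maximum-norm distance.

max(|x_i - y_i|) = max(|-11 - (-8)|, |-13 - 4|, |13 - 16|, |18 - (-13)|, |-16 - 8|, |13 - 5|) = max(3, 17, 3, 31, 24, 8) = 31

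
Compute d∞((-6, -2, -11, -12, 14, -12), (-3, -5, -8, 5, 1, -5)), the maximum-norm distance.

max(|x_i - y_i|) = max(|-6 - (-3)|, |-2 - (-5)|, |-11 - (-8)|, |-12 - 5|, |14 - 1|, |-12 - (-5)|) = max(3, 3, 3, 17, 13, 7) = 17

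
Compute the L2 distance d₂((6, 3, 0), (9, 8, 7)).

√(Σ(x_i - y_i)²) = √((6 - 9)² + (3 - 8)² + (0 - 7)²)
= √((-3)² + (-5)² + (-7)²) = √(9 + 25 + 49) = √83 ≈ 9.1104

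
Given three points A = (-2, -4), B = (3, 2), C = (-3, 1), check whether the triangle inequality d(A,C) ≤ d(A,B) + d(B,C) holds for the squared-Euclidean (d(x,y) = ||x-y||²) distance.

d(A,B) = 5² + 6² = 61, d(B,C) = 6² + 1² = 37, d(A,C) = 1² + 5² = 26.
d(A,C) = 26 ≤ 61 + 37 = 98. Triangle inequality is satisfied.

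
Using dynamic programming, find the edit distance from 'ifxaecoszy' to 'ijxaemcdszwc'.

Let D[i][j] be the edit distance between the first i characters of 'ifxaecoszy' and the first j characters of 'ijxaemcdszwc', with D[i][0] = i, D[0][j] = j, and D[i][j] = D[i-1][j-1] if the characters match, else 1 + min(D[i-1][j], D[i][j-1], D[i-1][j-1]). Filling the table (rows: prefixes of 'ifxaecoszy', columns: prefixes of 'ijxaemcdszwc'):
     ε  i  j  x  a  e  m  c  d  s  z  w  c
  ε  0  1  2  3  4  5  6  7  8  9 10 11 12
  i  1  0  1  2  3  4  5  6  7  8  9 10 11
  f  2  1  1  2  3  4  5  6  7  8  9 10 11
  x  3  2  2  1  2  3  4  5  6  7  8  9 10
  a  4  3  3  2  1  2  3  4  5  6  7  8  9
  e  5  4  4  3  2  1  2  3  4  5  6  7  8
  c  6  5  5  4  3  2  2  2  3  4  5  6  7
  o  7  6  6  5  4  3  3  3  3  4  5  6  7
  s  8  7  7  6  5  4  4  4  4  3  4  5  6
  z  9  8  8  7  6  5  5  5  5  4  3  4  5
  y 10  9  9  8  7  6  6  6  6  5  4  4  5
The bottom-right entry gives D[10][12] = 5, so no sequence of fewer than 5 edits works. Backtracking through the table gives one optimal edit sequence (5 edits):
  ifxaecoszy → ijxaecoszy (sub f→j @2)
  ijxaecoszy → ijxaemcoszy (ins m @6)
  ijxaemcoszy → ijxaemcdszy (sub o→d @8)
  ijxaemcdszy → ijxaemcdszwy (ins w @11)
  ijxaemcdszwy → ijxaemcdszwc (sub y→c @12)
Edit distance = 5.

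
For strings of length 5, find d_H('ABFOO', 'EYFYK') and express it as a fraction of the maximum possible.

Differing positions: 1, 2, 4, 5. Hamming distance = 4. The maximum possible Hamming distance for length-5 strings is 5, so d_H/5 = 4/5 = 0.8.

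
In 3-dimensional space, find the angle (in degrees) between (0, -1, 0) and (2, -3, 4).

With u = (0, -1, 0), v = (2, -3, 4):
u·v = 0·2 + (-1)·(-3) + 0·4 = 0 + 3 + 0 = 3.
|u| = √(0² + (-1)² + 0²) = √1, |v| = √(2² + (-3)² + 4²) = √29, so |u||v| = √(1·29) = √29.
cos θ = (u·v)/(|u||v|) = 3/√29 ≈ 0.557086
θ = arccos(0.557086) ≈ 56.15°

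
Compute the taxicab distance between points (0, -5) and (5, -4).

Σ|x_i - y_i| = |0 - 5| + |-5 - (-4)| = 5 + 1 = 6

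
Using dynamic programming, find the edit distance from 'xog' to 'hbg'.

Let D[i][j] be the edit distance between the first i characters of 'xog' and the first j characters of 'hbg', with D[i][0] = i, D[0][j] = j, and D[i][j] = D[i-1][j-1] if the characters match, else 1 + min(D[i-1][j], D[i][j-1], D[i-1][j-1]). Filling the table (rows: prefixes of 'xog', columns: prefixes of 'hbg'):
     ε  h  b  g
  ε  0  1  2  3
  x  1  1  2  3
  o  2  2  2  3
  g  3  3  3  2
The bottom-right entry gives D[3][3] = 2, so no sequence of fewer than 2 edits works. Backtracking through the table gives one optimal edit sequence (2 edits):
  xog → hog (sub x→h @1)
  hog → hbg (sub o→b @2)
Edit distance = 2.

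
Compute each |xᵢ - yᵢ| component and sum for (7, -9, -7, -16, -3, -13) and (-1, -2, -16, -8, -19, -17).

Σ|x_i - y_i| = |7 - (-1)| + |-9 - (-2)| + |-7 - (-16)| + |-16 - (-8)| + |-3 - (-19)| + |-13 - (-17)| = 8 + 7 + 9 + 8 + 16 + 4 = 52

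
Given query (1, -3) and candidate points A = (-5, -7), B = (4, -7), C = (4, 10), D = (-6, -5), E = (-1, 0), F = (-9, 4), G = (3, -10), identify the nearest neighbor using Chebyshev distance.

Distances: d(A) = 6, d(B) = 4, d(C) = 13, d(D) = 7, d(E) = 3, d(F) = 10, d(G) = 7. Nearest: E = (-1, 0) with distance 3.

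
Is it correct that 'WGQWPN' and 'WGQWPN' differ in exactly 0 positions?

Differing positions: none. Hamming distance = 0, so the claim is true.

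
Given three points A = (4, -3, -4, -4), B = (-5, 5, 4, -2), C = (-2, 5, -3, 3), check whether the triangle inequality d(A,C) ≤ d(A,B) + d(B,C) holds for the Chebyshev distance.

d(A,B) = max(9, 8, 8, 2) = 9, d(B,C) = max(3, 0, 7, 5) = 7, d(A,C) = max(6, 8, 1, 7) = 8.
d(A,C) = 8 ≤ 9 + 7 = 16. Triangle inequality is satisfied.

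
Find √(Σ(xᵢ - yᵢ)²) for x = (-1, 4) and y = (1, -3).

√(Σ(x_i - y_i)²) = √((-1 - 1)² + (4 - (-3))²)
= √((-2)² + 7²) = √(4 + 49) = √53 ≈ 7.2801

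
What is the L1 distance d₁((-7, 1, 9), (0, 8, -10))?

Σ|x_i - y_i| = |-7 - 0| + |1 - 8| + |9 - (-10)| = 7 + 7 + 19 = 33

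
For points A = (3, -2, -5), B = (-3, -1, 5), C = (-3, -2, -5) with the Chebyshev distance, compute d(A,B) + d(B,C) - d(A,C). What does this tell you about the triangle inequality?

d(A,B) = max(6, 1, 10) = 10, d(B,C) = max(0, 1, 10) = 10, d(A,C) = max(6, 0, 0) = 6.
d(A,B) + d(B,C) - d(A,C) = 10 + 10 - 6 = 20 - 6 = 14. This is ≥ 0, so the triangle inequality holds for these points.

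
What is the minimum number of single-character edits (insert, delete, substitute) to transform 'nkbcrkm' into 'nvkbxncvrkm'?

Let D[i][j] be the edit distance between the first i characters of 'nkbcrkm' and the first j characters of 'nvkbxncvrkm', with D[i][0] = i, D[0][j] = j, and D[i][j] = D[i-1][j-1] if the characters match, else 1 + min(D[i-1][j], D[i][j-1], D[i-1][j-1]). Filling the table (rows: prefixes of 'nkbcrkm', columns: prefixes of 'nvkbxncvrkm'):
     ε  n  v  k  b  x  n  c  v  r  k  m
  ε  0  1  2  3  4  5  6  7  8  9 10 11
  n  1  0  1  2  3  4  5  6  7  8  9 10
  k  2  1  1  1  2  3  4  5  6  7  8  9
  b  3  2  2  2  1  2  3  4  5  6  7  8
  c  4  3  3  3  2  2  3  3  4  5  6  7
  r  5  4  4  4  3  3  3  4  4  4  5  6
  k  6  5  5  4  4  4  4  4  5  5  4  5
  m  7  6  6  5  5  5  5  5  5  6  5  4
The bottom-right entry gives D[7][11] = 4, so no sequence of fewer than 4 edits works. Backtracking through the table gives one optimal edit sequence (4 edits):
  nkbcrkm → nvkbcrkm (ins v @2)
  nvkbcrkm → nvkbxcrkm (ins x @5)
  nvkbxcrkm → nvkbxncrkm (ins n @6)
  nvkbxncrkm → nvkbxncvrkm (ins v @8)
Edit distance = 4.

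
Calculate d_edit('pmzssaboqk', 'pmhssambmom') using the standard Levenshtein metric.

Let D[i][j] be the edit distance between the first i characters of 'pmzssaboqk' and the first j characters of 'pmhssambmom', with D[i][0] = i, D[0][j] = j, and D[i][j] = D[i-1][j-1] if the characters match, else 1 + min(D[i-1][j], D[i][j-1], D[i-1][j-1]). Filling the table (rows: prefixes of 'pmzssaboqk', columns: prefixes of 'pmhssambmom'):
     ε  p  m  h  s  s  a  m  b  m  o  m
  ε  0  1  2  3  4  5  6  7  8  9 10 11
  p  1  0  1  2  3  4  5  6  7  8  9 10
  m  2  1  0  1  2  3  4  5  6  7  8  9
  z  3  2  1  1  2  3  4  5  6  7  8  9
  s  4  3  2  2  1  2  3  4  5  6  7  8
  s  5  4  3  3  2  1  2  3  4  5  6  7
  a  6  5  4  4  3  2  1  2  3  4  5  6
  b  7  6  5  5  4  3  2  2  2  3  4  5
  o  8  7  6  6  5  4  3  3  3  3  3  4
  q  9  8  7  7  6  5  4  4  4  4  4  4
  k 10  9  8  8  7  6  5  5  5  5  5  5
The bottom-right entry gives D[10][11] = 5, so no sequence of fewer than 5 edits works. Backtracking through the table gives one optimal edit sequence (5 edits):
  pmzssaboqk → pmhssaboqk (sub z→h @3)
  pmhssaboqk → pmhssamboqk (ins m @7)
  pmhssamboqk → pmhssambmqk (sub o→m @9)
  pmhssambmqk → pmhssambmok (sub q→o @10)
  pmhssambmok → pmhssambmom (sub k→m @11)
Edit distance = 5.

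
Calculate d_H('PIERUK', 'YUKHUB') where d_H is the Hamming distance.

Differing positions: 1, 2, 3, 4, 6. Hamming distance = 5.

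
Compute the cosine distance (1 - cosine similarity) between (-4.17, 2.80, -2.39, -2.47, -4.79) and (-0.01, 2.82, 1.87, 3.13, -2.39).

With u = (-4.17, 2.80, -2.39, -2.47, -4.79), v = (-0.01, 2.82, 1.87, 3.13, -2.39):
u·v = (-4.17)·(-0.01) + 2.8·2.82 + (-2.39)·1.87 + (-2.47)·3.13 + (-4.79)·(-2.39) = 0.0417 + 7.896 + (-4.4693) + (-7.7311) + 11.4481 = 7.1854.
|u| = √((-4.17)² + 2.8² + (-2.39)² + (-2.47)² + (-4.79)²) = √(17.3889 + 7.84 + 5.7121 + 6.1009 + 22.9441) = √59.986, |v| = √((-0.01)² + 2.82² + 1.87² + 3.13² + (-2.39)²) = √(0.0001 + 7.9524 + 3.4969 + 9.7969 + 5.7121) = √26.9584.
cos θ = (u·v)/(|u||v|) = 7.1854/(√59.986·√26.9584) ≈ 0.1787
Cosine distance = 1 - cos θ ≈ 1 - 0.1787 = 0.8213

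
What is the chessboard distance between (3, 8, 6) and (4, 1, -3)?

max(|x_i - y_i|) = max(|3 - 4|, |8 - 1|, |6 - (-3)|) = max(1, 7, 9) = 9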